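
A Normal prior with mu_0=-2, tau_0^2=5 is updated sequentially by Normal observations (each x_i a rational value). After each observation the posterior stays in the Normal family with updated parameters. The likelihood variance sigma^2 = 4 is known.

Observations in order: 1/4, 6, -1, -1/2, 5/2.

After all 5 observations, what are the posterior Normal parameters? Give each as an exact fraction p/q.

obs 1: x=1/4 → posterior Normal(-3/4, 20/9)
obs 2: x=6 → posterior Normal(93/56, 10/7)
obs 3: x=-1 → posterior Normal(73/76, 20/19)
obs 4: x=-1/2 → posterior Normal(21/32, 5/6)
obs 5: x=5/2 → posterior Normal(113/116, 20/29)

mu_0=113/116, tau_0^2=20/29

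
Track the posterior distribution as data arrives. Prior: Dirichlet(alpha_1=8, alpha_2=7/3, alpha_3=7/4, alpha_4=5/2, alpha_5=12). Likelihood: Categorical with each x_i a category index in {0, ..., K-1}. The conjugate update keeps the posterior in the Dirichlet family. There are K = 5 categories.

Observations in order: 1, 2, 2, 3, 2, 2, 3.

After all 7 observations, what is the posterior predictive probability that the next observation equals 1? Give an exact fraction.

40/403

obs 1: x=1 → posterior Dirichlet(8, 10/3, 7/4, 5/2, 12)
obs 2: x=2 → posterior Dirichlet(8, 10/3, 11/4, 5/2, 12)
obs 3: x=2 → posterior Dirichlet(8, 10/3, 15/4, 5/2, 12)
obs 4: x=3 → posterior Dirichlet(8, 10/3, 15/4, 7/2, 12)
obs 5: x=2 → posterior Dirichlet(8, 10/3, 19/4, 7/2, 12)
obs 6: x=2 → posterior Dirichlet(8, 10/3, 23/4, 7/2, 12)
obs 7: x=3 → posterior Dirichlet(8, 10/3, 23/4, 9/2, 12)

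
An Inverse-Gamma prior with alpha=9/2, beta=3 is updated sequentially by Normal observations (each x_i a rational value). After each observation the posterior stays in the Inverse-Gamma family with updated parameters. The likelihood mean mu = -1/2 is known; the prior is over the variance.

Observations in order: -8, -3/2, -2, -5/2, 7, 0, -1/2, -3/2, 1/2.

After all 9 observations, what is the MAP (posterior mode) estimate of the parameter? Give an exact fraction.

obs 1: x=-8 → posterior Inverse-Gamma(5, 249/8)
obs 2: x=-3/2 → posterior Inverse-Gamma(11/2, 253/8)
obs 3: x=-2 → posterior Inverse-Gamma(6, 131/4)
obs 4: x=-5/2 → posterior Inverse-Gamma(13/2, 139/4)
obs 5: x=7 → posterior Inverse-Gamma(7, 503/8)
obs 6: x=0 → posterior Inverse-Gamma(15/2, 63)
obs 7: x=-1/2 → posterior Inverse-Gamma(8, 63)
obs 8: x=-3/2 → posterior Inverse-Gamma(17/2, 127/2)
obs 9: x=1/2 → posterior Inverse-Gamma(9, 64)

32/5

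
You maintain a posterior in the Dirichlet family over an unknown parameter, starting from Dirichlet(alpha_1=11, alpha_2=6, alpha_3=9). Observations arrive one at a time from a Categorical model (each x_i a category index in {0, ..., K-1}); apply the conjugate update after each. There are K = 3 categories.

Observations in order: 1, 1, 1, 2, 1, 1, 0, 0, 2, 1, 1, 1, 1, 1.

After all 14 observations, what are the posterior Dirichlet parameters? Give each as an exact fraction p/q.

alpha_1=13, alpha_2=16, alpha_3=11

obs 1: x=1 → posterior Dirichlet(11, 7, 9)
obs 2: x=1 → posterior Dirichlet(11, 8, 9)
obs 3: x=1 → posterior Dirichlet(11, 9, 9)
obs 4: x=2 → posterior Dirichlet(11, 9, 10)
obs 5: x=1 → posterior Dirichlet(11, 10, 10)
obs 6: x=1 → posterior Dirichlet(11, 11, 10)
obs 7: x=0 → posterior Dirichlet(12, 11, 10)
obs 8: x=0 → posterior Dirichlet(13, 11, 10)
obs 9: x=2 → posterior Dirichlet(13, 11, 11)
obs 10: x=1 → posterior Dirichlet(13, 12, 11)
obs 11: x=1 → posterior Dirichlet(13, 13, 11)
obs 12: x=1 → posterior Dirichlet(13, 14, 11)
obs 13: x=1 → posterior Dirichlet(13, 15, 11)
obs 14: x=1 → posterior Dirichlet(13, 16, 11)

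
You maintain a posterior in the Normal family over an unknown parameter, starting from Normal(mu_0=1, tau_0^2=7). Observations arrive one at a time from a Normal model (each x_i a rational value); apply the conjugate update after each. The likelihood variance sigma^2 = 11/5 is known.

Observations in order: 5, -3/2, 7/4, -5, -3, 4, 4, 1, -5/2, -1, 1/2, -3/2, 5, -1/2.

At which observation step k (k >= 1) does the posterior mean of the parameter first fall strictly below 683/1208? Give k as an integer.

obs 1: x=5 → posterior Normal(93/23, 77/46)
obs 2: x=-3/2 → posterior Normal(89/54, 77/81)
obs 3: x=7/4 → posterior Normal(779/464, 77/116)
obs 4: x=-5 → posterior Normal(79/604, 77/151)
obs 5: x=-3 → posterior Normal(-11/24, 77/186)
obs 6: x=4 → posterior Normal(219/884, 77/221)
obs 7: x=4 → posterior Normal(779/1024, 77/256)
obs 8: x=1 → posterior Normal(919/1164, 77/291)
obs 9: x=-5/2 → posterior Normal(569/1304, 77/326)
obs 10: x=-1 → posterior Normal(429/1444, 77/361)
obs 11: x=1/2 → posterior Normal(499/1584, 7/36)
obs 12: x=-3/2 → posterior Normal(289/1724, 77/431)
obs 13: x=5 → posterior Normal(989/1864, 77/466)
obs 14: x=-1/2 → posterior Normal(919/2004, 77/501)

k = 4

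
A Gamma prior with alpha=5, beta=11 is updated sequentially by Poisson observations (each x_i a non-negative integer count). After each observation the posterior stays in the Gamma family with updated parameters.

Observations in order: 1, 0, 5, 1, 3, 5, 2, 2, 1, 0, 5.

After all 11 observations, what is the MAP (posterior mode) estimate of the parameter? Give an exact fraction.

29/22

obs 1: x=1 → posterior Gamma(6, 12)
obs 2: x=0 → posterior Gamma(6, 13)
obs 3: x=5 → posterior Gamma(11, 14)
obs 4: x=1 → posterior Gamma(12, 15)
obs 5: x=3 → posterior Gamma(15, 16)
obs 6: x=5 → posterior Gamma(20, 17)
obs 7: x=2 → posterior Gamma(22, 18)
obs 8: x=2 → posterior Gamma(24, 19)
obs 9: x=1 → posterior Gamma(25, 20)
obs 10: x=0 → posterior Gamma(25, 21)
obs 11: x=5 → posterior Gamma(30, 22)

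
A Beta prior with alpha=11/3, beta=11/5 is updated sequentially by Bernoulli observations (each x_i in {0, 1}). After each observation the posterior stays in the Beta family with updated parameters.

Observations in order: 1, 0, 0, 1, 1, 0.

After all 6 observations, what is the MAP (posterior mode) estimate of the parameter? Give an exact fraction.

obs 1: x=1 → posterior Beta(14/3, 11/5)
obs 2: x=0 → posterior Beta(14/3, 16/5)
obs 3: x=0 → posterior Beta(14/3, 21/5)
obs 4: x=1 → posterior Beta(17/3, 21/5)
obs 5: x=1 → posterior Beta(20/3, 21/5)
obs 6: x=0 → posterior Beta(20/3, 26/5)

85/148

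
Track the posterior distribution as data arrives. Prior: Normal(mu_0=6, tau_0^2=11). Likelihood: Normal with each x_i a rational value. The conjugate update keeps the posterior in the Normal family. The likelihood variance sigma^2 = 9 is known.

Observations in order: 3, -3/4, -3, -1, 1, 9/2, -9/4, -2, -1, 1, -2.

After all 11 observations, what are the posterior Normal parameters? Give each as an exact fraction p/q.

mu_0=53/260, tau_0^2=99/130

obs 1: x=3 → posterior Normal(87/20, 99/20)
obs 2: x=-3/4 → posterior Normal(315/124, 99/31)
obs 3: x=-3 → posterior Normal(61/56, 33/14)
obs 4: x=-1 → posterior Normal(139/212, 99/53)
obs 5: x=1 → posterior Normal(183/256, 99/64)
obs 6: x=9/2 → posterior Normal(127/100, 33/25)
obs 7: x=-9/4 → posterior Normal(141/172, 99/86)
obs 8: x=-2 → posterior Normal(1/2, 99/97)
obs 9: x=-1 → posterior Normal(25/72, 11/12)
obs 10: x=1 → posterior Normal(97/238, 99/119)
obs 11: x=-2 → posterior Normal(53/260, 99/130)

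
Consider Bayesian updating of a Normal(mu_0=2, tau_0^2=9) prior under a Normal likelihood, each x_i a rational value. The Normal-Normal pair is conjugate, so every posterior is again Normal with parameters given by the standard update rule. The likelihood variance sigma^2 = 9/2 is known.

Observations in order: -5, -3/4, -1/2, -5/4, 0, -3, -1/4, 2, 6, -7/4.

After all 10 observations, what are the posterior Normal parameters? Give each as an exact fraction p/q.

mu_0=-1/3, tau_0^2=3/7

obs 1: x=-5 → posterior Normal(-8/3, 3)
obs 2: x=-3/4 → posterior Normal(-19/10, 9/5)
obs 3: x=-1/2 → posterior Normal(-3/2, 9/7)
obs 4: x=-5/4 → posterior Normal(-13/9, 1)
obs 5: x=0 → posterior Normal(-13/11, 9/11)
obs 6: x=-3 → posterior Normal(-19/13, 9/13)
obs 7: x=-1/4 → posterior Normal(-13/10, 3/5)
obs 8: x=2 → posterior Normal(-31/34, 9/17)
obs 9: x=6 → posterior Normal(-7/38, 9/19)
obs 10: x=-7/4 → posterior Normal(-1/3, 3/7)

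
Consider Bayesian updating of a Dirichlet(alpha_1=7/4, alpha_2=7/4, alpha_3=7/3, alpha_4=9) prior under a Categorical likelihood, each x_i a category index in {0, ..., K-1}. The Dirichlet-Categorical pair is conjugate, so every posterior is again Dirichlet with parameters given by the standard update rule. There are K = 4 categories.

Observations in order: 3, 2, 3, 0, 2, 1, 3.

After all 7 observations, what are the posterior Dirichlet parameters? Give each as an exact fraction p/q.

obs 1: x=3 → posterior Dirichlet(7/4, 7/4, 7/3, 10)
obs 2: x=2 → posterior Dirichlet(7/4, 7/4, 10/3, 10)
obs 3: x=3 → posterior Dirichlet(7/4, 7/4, 10/3, 11)
obs 4: x=0 → posterior Dirichlet(11/4, 7/4, 10/3, 11)
obs 5: x=2 → posterior Dirichlet(11/4, 7/4, 13/3, 11)
obs 6: x=1 → posterior Dirichlet(11/4, 11/4, 13/3, 11)
obs 7: x=3 → posterior Dirichlet(11/4, 11/4, 13/3, 12)

alpha_1=11/4, alpha_2=11/4, alpha_3=13/3, alpha_4=12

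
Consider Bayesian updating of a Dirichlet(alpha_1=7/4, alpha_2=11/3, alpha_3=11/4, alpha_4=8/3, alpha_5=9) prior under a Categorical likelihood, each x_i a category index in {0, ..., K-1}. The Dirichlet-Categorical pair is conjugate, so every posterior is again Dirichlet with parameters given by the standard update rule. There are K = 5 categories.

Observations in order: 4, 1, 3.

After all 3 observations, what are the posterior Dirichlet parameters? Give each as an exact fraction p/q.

obs 1: x=4 → posterior Dirichlet(7/4, 11/3, 11/4, 8/3, 10)
obs 2: x=1 → posterior Dirichlet(7/4, 14/3, 11/4, 8/3, 10)
obs 3: x=3 → posterior Dirichlet(7/4, 14/3, 11/4, 11/3, 10)

alpha_1=7/4, alpha_2=14/3, alpha_3=11/4, alpha_4=11/3, alpha_5=10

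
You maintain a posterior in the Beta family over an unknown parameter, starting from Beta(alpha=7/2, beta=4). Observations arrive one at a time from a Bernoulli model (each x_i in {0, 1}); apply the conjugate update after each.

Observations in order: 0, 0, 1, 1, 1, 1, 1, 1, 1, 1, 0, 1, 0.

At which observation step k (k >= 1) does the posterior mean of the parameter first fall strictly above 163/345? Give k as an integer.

obs 1: x=0 → posterior Beta(7/2, 5)
obs 2: x=0 → posterior Beta(7/2, 6)
obs 3: x=1 → posterior Beta(9/2, 6)
obs 4: x=1 → posterior Beta(11/2, 6)
obs 5: x=1 → posterior Beta(13/2, 6)
obs 6: x=1 → posterior Beta(15/2, 6)
obs 7: x=1 → posterior Beta(17/2, 6)
obs 8: x=1 → posterior Beta(19/2, 6)
obs 9: x=1 → posterior Beta(21/2, 6)
obs 10: x=1 → posterior Beta(23/2, 6)
obs 11: x=0 → posterior Beta(23/2, 7)
obs 12: x=1 → posterior Beta(25/2, 7)
obs 13: x=0 → posterior Beta(25/2, 8)

k = 4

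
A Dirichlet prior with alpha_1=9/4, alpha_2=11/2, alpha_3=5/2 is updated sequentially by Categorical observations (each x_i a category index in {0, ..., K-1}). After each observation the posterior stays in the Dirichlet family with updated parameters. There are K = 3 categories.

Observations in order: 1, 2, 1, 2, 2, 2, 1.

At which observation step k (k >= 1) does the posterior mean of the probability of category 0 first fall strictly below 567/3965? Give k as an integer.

obs 1: x=1 → posterior Dirichlet(9/4, 13/2, 5/2)
obs 2: x=2 → posterior Dirichlet(9/4, 13/2, 7/2)
obs 3: x=1 → posterior Dirichlet(9/4, 15/2, 7/2)
obs 4: x=2 → posterior Dirichlet(9/4, 15/2, 9/2)
obs 5: x=2 → posterior Dirichlet(9/4, 15/2, 11/2)
obs 6: x=2 → posterior Dirichlet(9/4, 15/2, 13/2)
obs 7: x=1 → posterior Dirichlet(9/4, 17/2, 13/2)

k = 6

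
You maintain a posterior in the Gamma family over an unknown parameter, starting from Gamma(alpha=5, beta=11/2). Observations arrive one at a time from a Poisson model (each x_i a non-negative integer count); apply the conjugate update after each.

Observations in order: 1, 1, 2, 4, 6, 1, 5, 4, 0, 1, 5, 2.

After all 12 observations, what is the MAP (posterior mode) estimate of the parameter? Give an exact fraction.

72/35

obs 1: x=1 → posterior Gamma(6, 13/2)
obs 2: x=1 → posterior Gamma(7, 15/2)
obs 3: x=2 → posterior Gamma(9, 17/2)
obs 4: x=4 → posterior Gamma(13, 19/2)
obs 5: x=6 → posterior Gamma(19, 21/2)
obs 6: x=1 → posterior Gamma(20, 23/2)
obs 7: x=5 → posterior Gamma(25, 25/2)
obs 8: x=4 → posterior Gamma(29, 27/2)
obs 9: x=0 → posterior Gamma(29, 29/2)
obs 10: x=1 → posterior Gamma(30, 31/2)
obs 11: x=5 → posterior Gamma(35, 33/2)
obs 12: x=2 → posterior Gamma(37, 35/2)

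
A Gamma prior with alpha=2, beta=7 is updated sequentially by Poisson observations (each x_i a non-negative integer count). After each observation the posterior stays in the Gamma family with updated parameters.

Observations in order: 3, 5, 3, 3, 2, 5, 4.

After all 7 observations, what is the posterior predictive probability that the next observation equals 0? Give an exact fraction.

obs 1: x=3 → posterior Gamma(5, 8)
obs 2: x=5 → posterior Gamma(10, 9)
obs 3: x=3 → posterior Gamma(13, 10)
obs 4: x=3 → posterior Gamma(16, 11)
obs 5: x=2 → posterior Gamma(18, 12)
obs 6: x=5 → posterior Gamma(23, 13)
obs 7: x=4 → posterior Gamma(27, 14)

8819763977946281130444984418304/56815128661595284938812255859375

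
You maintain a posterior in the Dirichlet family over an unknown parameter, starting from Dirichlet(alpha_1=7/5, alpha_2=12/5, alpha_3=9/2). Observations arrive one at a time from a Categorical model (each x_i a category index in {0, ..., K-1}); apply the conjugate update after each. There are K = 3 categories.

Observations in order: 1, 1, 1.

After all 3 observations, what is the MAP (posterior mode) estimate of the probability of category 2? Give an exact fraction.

obs 1: x=1 → posterior Dirichlet(7/5, 17/5, 9/2)
obs 2: x=1 → posterior Dirichlet(7/5, 22/5, 9/2)
obs 3: x=1 → posterior Dirichlet(7/5, 27/5, 9/2)

35/83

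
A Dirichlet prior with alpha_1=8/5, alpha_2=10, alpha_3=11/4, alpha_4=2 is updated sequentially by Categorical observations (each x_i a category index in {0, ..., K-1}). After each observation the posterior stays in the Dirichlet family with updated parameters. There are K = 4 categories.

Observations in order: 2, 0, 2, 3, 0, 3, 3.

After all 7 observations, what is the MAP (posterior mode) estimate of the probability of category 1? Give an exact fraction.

20/43

obs 1: x=2 → posterior Dirichlet(8/5, 10, 15/4, 2)
obs 2: x=0 → posterior Dirichlet(13/5, 10, 15/4, 2)
obs 3: x=2 → posterior Dirichlet(13/5, 10, 19/4, 2)
obs 4: x=3 → posterior Dirichlet(13/5, 10, 19/4, 3)
obs 5: x=0 → posterior Dirichlet(18/5, 10, 19/4, 3)
obs 6: x=3 → posterior Dirichlet(18/5, 10, 19/4, 4)
obs 7: x=3 → posterior Dirichlet(18/5, 10, 19/4, 5)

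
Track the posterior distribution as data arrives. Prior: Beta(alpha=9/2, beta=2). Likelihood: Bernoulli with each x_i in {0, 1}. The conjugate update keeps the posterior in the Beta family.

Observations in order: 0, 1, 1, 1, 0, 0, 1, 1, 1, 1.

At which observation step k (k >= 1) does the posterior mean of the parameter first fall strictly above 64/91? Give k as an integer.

obs 1: x=0 → posterior Beta(9/2, 3)
obs 2: x=1 → posterior Beta(11/2, 3)
obs 3: x=1 → posterior Beta(13/2, 3)
obs 4: x=1 → posterior Beta(15/2, 3)
obs 5: x=0 → posterior Beta(15/2, 4)
obs 6: x=0 → posterior Beta(15/2, 5)
obs 7: x=1 → posterior Beta(17/2, 5)
obs 8: x=1 → posterior Beta(19/2, 5)
obs 9: x=1 → posterior Beta(21/2, 5)
obs 10: x=1 → posterior Beta(23/2, 5)

k = 4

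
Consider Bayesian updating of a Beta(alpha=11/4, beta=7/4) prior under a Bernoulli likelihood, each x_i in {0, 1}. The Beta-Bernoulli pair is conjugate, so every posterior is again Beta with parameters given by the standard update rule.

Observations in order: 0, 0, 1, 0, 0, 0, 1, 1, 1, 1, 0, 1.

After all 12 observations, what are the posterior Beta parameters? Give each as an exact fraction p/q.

alpha=35/4, beta=31/4

obs 1: x=0 → posterior Beta(11/4, 11/4)
obs 2: x=0 → posterior Beta(11/4, 15/4)
obs 3: x=1 → posterior Beta(15/4, 15/4)
obs 4: x=0 → posterior Beta(15/4, 19/4)
obs 5: x=0 → posterior Beta(15/4, 23/4)
obs 6: x=0 → posterior Beta(15/4, 27/4)
obs 7: x=1 → posterior Beta(19/4, 27/4)
obs 8: x=1 → posterior Beta(23/4, 27/4)
obs 9: x=1 → posterior Beta(27/4, 27/4)
obs 10: x=1 → posterior Beta(31/4, 27/4)
obs 11: x=0 → posterior Beta(31/4, 31/4)
obs 12: x=1 → posterior Beta(35/4, 31/4)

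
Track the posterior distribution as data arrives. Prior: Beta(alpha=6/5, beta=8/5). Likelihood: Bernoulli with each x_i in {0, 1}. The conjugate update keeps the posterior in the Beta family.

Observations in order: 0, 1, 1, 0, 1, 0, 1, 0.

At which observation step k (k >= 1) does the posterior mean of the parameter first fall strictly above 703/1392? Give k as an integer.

k = 3

obs 1: x=0 → posterior Beta(6/5, 13/5)
obs 2: x=1 → posterior Beta(11/5, 13/5)
obs 3: x=1 → posterior Beta(16/5, 13/5)
obs 4: x=0 → posterior Beta(16/5, 18/5)
obs 5: x=1 → posterior Beta(21/5, 18/5)
obs 6: x=0 → posterior Beta(21/5, 23/5)
obs 7: x=1 → posterior Beta(26/5, 23/5)
obs 8: x=0 → posterior Beta(26/5, 28/5)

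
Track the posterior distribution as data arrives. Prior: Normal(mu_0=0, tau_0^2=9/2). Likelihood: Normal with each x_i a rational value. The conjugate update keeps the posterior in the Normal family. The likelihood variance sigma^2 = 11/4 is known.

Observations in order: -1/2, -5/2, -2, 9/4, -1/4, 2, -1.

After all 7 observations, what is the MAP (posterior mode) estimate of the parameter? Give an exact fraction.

obs 1: x=-1/2 → posterior Normal(-9/29, 99/58)
obs 2: x=-5/2 → posterior Normal(-54/47, 99/94)
obs 3: x=-2 → posterior Normal(-18/13, 99/130)
obs 4: x=9/4 → posterior Normal(-99/166, 99/166)
obs 5: x=-1/4 → posterior Normal(-54/101, 99/202)
obs 6: x=2 → posterior Normal(-18/119, 99/238)
obs 7: x=-1 → posterior Normal(-36/137, 99/274)

-36/137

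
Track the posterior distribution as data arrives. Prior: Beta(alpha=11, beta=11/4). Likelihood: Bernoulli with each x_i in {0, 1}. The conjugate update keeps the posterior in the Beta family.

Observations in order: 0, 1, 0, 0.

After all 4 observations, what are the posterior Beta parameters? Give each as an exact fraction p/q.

alpha=12, beta=23/4

obs 1: x=0 → posterior Beta(11, 15/4)
obs 2: x=1 → posterior Beta(12, 15/4)
obs 3: x=0 → posterior Beta(12, 19/4)
obs 4: x=0 → posterior Beta(12, 23/4)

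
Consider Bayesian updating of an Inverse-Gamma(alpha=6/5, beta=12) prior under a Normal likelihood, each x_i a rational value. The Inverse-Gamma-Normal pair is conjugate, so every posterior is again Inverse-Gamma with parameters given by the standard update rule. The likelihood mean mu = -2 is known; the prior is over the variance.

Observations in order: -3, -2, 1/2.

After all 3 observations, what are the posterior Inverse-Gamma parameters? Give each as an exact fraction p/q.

alpha=27/10, beta=125/8

obs 1: x=-3 → posterior Inverse-Gamma(17/10, 25/2)
obs 2: x=-2 → posterior Inverse-Gamma(11/5, 25/2)
obs 3: x=1/2 → posterior Inverse-Gamma(27/10, 125/8)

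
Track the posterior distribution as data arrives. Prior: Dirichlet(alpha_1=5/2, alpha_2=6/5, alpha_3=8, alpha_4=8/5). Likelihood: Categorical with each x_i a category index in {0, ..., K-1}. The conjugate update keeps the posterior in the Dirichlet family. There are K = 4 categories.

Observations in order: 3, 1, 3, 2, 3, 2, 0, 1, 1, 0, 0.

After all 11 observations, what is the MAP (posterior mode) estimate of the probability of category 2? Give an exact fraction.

90/203

obs 1: x=3 → posterior Dirichlet(5/2, 6/5, 8, 13/5)
obs 2: x=1 → posterior Dirichlet(5/2, 11/5, 8, 13/5)
obs 3: x=3 → posterior Dirichlet(5/2, 11/5, 8, 18/5)
obs 4: x=2 → posterior Dirichlet(5/2, 11/5, 9, 18/5)
obs 5: x=3 → posterior Dirichlet(5/2, 11/5, 9, 23/5)
obs 6: x=2 → posterior Dirichlet(5/2, 11/5, 10, 23/5)
obs 7: x=0 → posterior Dirichlet(7/2, 11/5, 10, 23/5)
obs 8: x=1 → posterior Dirichlet(7/2, 16/5, 10, 23/5)
obs 9: x=1 → posterior Dirichlet(7/2, 21/5, 10, 23/5)
obs 10: x=0 → posterior Dirichlet(9/2, 21/5, 10, 23/5)
obs 11: x=0 → posterior Dirichlet(11/2, 21/5, 10, 23/5)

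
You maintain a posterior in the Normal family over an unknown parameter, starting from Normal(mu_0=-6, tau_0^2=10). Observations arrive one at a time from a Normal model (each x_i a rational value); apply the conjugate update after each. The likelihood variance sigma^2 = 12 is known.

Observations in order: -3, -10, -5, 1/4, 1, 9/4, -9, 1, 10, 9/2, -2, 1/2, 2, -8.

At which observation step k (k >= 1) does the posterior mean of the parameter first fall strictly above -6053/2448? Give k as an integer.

k = 9

obs 1: x=-3 → posterior Normal(-51/11, 60/11)
obs 2: x=-10 → posterior Normal(-101/16, 15/4)
obs 3: x=-5 → posterior Normal(-6, 20/7)
obs 4: x=1/4 → posterior Normal(-499/104, 30/13)
obs 5: x=1 → posterior Normal(-479/124, 60/31)
obs 6: x=9/4 → posterior Normal(-217/72, 5/3)
obs 7: x=-9 → posterior Normal(-307/82, 60/41)
obs 8: x=1 → posterior Normal(-297/92, 30/23)
obs 9: x=10 → posterior Normal(-197/102, 20/17)
obs 10: x=9/2 → posterior Normal(-19/14, 15/14)
obs 11: x=-2 → posterior Normal(-86/61, 60/61)
obs 12: x=1/2 → posterior Normal(-167/132, 10/11)
obs 13: x=2 → posterior Normal(-147/142, 60/71)
obs 14: x=-8 → posterior Normal(-227/152, 15/19)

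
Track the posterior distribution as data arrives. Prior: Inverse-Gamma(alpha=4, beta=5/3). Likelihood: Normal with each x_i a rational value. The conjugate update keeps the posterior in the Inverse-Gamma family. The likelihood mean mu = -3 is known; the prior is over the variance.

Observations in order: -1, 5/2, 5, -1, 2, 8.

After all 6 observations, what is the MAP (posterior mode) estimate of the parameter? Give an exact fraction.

obs 1: x=-1 → posterior Inverse-Gamma(9/2, 11/3)
obs 2: x=5/2 → posterior Inverse-Gamma(5, 451/24)
obs 3: x=5 → posterior Inverse-Gamma(11/2, 1219/24)
obs 4: x=-1 → posterior Inverse-Gamma(6, 1267/24)
obs 5: x=2 → posterior Inverse-Gamma(13/2, 1567/24)
obs 6: x=8 → posterior Inverse-Gamma(7, 3019/24)

3019/192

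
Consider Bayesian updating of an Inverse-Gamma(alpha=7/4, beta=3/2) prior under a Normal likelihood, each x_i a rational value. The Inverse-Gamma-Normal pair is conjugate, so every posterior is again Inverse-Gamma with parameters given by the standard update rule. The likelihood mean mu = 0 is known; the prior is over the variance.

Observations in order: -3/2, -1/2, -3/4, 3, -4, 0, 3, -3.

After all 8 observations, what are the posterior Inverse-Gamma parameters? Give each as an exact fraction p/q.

alpha=23/4, beta=785/32

obs 1: x=-3/2 → posterior Inverse-Gamma(9/4, 21/8)
obs 2: x=-1/2 → posterior Inverse-Gamma(11/4, 11/4)
obs 3: x=-3/4 → posterior Inverse-Gamma(13/4, 97/32)
obs 4: x=3 → posterior Inverse-Gamma(15/4, 241/32)
obs 5: x=-4 → posterior Inverse-Gamma(17/4, 497/32)
obs 6: x=0 → posterior Inverse-Gamma(19/4, 497/32)
obs 7: x=3 → posterior Inverse-Gamma(21/4, 641/32)
obs 8: x=-3 → posterior Inverse-Gamma(23/4, 785/32)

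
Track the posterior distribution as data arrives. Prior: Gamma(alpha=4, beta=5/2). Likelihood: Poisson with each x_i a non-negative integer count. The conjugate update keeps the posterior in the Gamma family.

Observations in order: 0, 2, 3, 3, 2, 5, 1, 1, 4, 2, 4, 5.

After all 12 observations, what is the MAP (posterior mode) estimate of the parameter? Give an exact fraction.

70/29

obs 1: x=0 → posterior Gamma(4, 7/2)
obs 2: x=2 → posterior Gamma(6, 9/2)
obs 3: x=3 → posterior Gamma(9, 11/2)
obs 4: x=3 → posterior Gamma(12, 13/2)
obs 5: x=2 → posterior Gamma(14, 15/2)
obs 6: x=5 → posterior Gamma(19, 17/2)
obs 7: x=1 → posterior Gamma(20, 19/2)
obs 8: x=1 → posterior Gamma(21, 21/2)
obs 9: x=4 → posterior Gamma(25, 23/2)
obs 10: x=2 → posterior Gamma(27, 25/2)
obs 11: x=4 → posterior Gamma(31, 27/2)
obs 12: x=5 → posterior Gamma(36, 29/2)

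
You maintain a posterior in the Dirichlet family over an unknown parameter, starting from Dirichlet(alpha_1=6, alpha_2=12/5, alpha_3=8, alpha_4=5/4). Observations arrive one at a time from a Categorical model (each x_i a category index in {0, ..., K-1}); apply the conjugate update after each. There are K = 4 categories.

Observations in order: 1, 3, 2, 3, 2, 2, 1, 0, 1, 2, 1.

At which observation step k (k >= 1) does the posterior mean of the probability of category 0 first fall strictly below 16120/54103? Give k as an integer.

obs 1: x=1 → posterior Dirichlet(6, 17/5, 8, 5/4)
obs 2: x=3 → posterior Dirichlet(6, 17/5, 8, 9/4)
obs 3: x=2 → posterior Dirichlet(6, 17/5, 9, 9/4)
obs 4: x=3 → posterior Dirichlet(6, 17/5, 9, 13/4)
obs 5: x=2 → posterior Dirichlet(6, 17/5, 10, 13/4)
obs 6: x=2 → posterior Dirichlet(6, 17/5, 11, 13/4)
obs 7: x=1 → posterior Dirichlet(6, 22/5, 11, 13/4)
obs 8: x=0 → posterior Dirichlet(7, 22/5, 11, 13/4)
obs 9: x=1 → posterior Dirichlet(7, 27/5, 11, 13/4)
obs 10: x=2 → posterior Dirichlet(7, 27/5, 12, 13/4)
obs 11: x=1 → posterior Dirichlet(7, 32/5, 12, 13/4)

k = 3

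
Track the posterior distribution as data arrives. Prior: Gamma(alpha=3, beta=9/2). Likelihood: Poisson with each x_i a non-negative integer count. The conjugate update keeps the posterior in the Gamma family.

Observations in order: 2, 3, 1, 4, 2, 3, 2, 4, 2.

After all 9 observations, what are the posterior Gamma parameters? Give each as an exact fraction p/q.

alpha=26, beta=27/2

obs 1: x=2 → posterior Gamma(5, 11/2)
obs 2: x=3 → posterior Gamma(8, 13/2)
obs 3: x=1 → posterior Gamma(9, 15/2)
obs 4: x=4 → posterior Gamma(13, 17/2)
obs 5: x=2 → posterior Gamma(15, 19/2)
obs 6: x=3 → posterior Gamma(18, 21/2)
obs 7: x=2 → posterior Gamma(20, 23/2)
obs 8: x=4 → posterior Gamma(24, 25/2)
obs 9: x=2 → posterior Gamma(26, 27/2)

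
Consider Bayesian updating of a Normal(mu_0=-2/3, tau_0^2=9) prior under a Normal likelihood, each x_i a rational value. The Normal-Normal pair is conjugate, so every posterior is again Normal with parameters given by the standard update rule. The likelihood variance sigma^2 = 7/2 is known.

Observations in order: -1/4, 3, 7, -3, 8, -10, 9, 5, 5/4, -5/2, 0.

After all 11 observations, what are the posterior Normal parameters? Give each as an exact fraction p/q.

obs 1: x=-1/4 → posterior Normal(-11/30, 63/25)
obs 2: x=3 → posterior Normal(269/258, 63/43)
obs 3: x=7 → posterior Normal(1025/366, 63/61)
obs 4: x=-3 → posterior Normal(701/474, 63/79)
obs 5: x=8 → posterior Normal(1565/582, 63/97)
obs 6: x=-10 → posterior Normal(97/138, 63/115)
obs 7: x=9 → posterior Normal(1457/798, 9/19)
obs 8: x=5 → posterior Normal(1997/906, 63/151)
obs 9: x=5/4 → posterior Normal(82/39, 63/169)
obs 10: x=-5/2 → posterior Normal(931/561, 63/187)
obs 11: x=0 → posterior Normal(931/615, 63/205)

mu_0=931/615, tau_0^2=63/205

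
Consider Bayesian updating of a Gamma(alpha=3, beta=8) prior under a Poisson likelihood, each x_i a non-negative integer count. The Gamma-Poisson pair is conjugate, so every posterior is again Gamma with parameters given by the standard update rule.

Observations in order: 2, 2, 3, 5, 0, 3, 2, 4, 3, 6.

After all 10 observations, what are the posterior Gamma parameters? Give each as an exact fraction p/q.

alpha=33, beta=18

obs 1: x=2 → posterior Gamma(5, 9)
obs 2: x=2 → posterior Gamma(7, 10)
obs 3: x=3 → posterior Gamma(10, 11)
obs 4: x=5 → posterior Gamma(15, 12)
obs 5: x=0 → posterior Gamma(15, 13)
obs 6: x=3 → posterior Gamma(18, 14)
obs 7: x=2 → posterior Gamma(20, 15)
obs 8: x=4 → posterior Gamma(24, 16)
obs 9: x=3 → posterior Gamma(27, 17)
obs 10: x=6 → posterior Gamma(33, 18)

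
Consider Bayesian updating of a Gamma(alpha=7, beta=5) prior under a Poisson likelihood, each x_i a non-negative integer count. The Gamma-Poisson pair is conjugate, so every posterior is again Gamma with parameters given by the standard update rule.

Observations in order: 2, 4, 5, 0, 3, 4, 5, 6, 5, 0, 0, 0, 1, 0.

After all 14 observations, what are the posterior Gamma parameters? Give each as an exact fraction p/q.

alpha=42, beta=19

obs 1: x=2 → posterior Gamma(9, 6)
obs 2: x=4 → posterior Gamma(13, 7)
obs 3: x=5 → posterior Gamma(18, 8)
obs 4: x=0 → posterior Gamma(18, 9)
obs 5: x=3 → posterior Gamma(21, 10)
obs 6: x=4 → posterior Gamma(25, 11)
obs 7: x=5 → posterior Gamma(30, 12)
obs 8: x=6 → posterior Gamma(36, 13)
obs 9: x=5 → posterior Gamma(41, 14)
obs 10: x=0 → posterior Gamma(41, 15)
obs 11: x=0 → posterior Gamma(41, 16)
obs 12: x=0 → posterior Gamma(41, 17)
obs 13: x=1 → posterior Gamma(42, 18)
obs 14: x=0 → posterior Gamma(42, 19)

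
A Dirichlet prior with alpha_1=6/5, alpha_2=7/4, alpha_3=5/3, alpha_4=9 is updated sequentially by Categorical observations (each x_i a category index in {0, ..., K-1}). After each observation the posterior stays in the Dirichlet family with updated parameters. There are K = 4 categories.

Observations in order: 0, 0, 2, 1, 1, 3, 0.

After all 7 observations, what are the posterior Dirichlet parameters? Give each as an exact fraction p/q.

alpha_1=21/5, alpha_2=15/4, alpha_3=8/3, alpha_4=10

obs 1: x=0 → posterior Dirichlet(11/5, 7/4, 5/3, 9)
obs 2: x=0 → posterior Dirichlet(16/5, 7/4, 5/3, 9)
obs 3: x=2 → posterior Dirichlet(16/5, 7/4, 8/3, 9)
obs 4: x=1 → posterior Dirichlet(16/5, 11/4, 8/3, 9)
obs 5: x=1 → posterior Dirichlet(16/5, 15/4, 8/3, 9)
obs 6: x=3 → posterior Dirichlet(16/5, 15/4, 8/3, 10)
obs 7: x=0 → posterior Dirichlet(21/5, 15/4, 8/3, 10)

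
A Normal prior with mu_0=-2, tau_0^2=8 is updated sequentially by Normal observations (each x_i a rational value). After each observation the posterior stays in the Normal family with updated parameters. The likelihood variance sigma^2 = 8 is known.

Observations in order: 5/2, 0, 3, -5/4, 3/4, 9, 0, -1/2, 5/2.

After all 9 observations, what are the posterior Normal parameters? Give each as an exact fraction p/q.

obs 1: x=5/2 → posterior Normal(1/4, 4)
obs 2: x=0 → posterior Normal(1/6, 8/3)
obs 3: x=3 → posterior Normal(7/8, 2)
obs 4: x=-5/4 → posterior Normal(9/20, 8/5)
obs 5: x=3/4 → posterior Normal(1/2, 4/3)
obs 6: x=9 → posterior Normal(12/7, 8/7)
obs 7: x=0 → posterior Normal(3/2, 1)
obs 8: x=-1/2 → posterior Normal(23/18, 8/9)
obs 9: x=5/2 → posterior Normal(7/5, 4/5)

mu_0=7/5, tau_0^2=4/5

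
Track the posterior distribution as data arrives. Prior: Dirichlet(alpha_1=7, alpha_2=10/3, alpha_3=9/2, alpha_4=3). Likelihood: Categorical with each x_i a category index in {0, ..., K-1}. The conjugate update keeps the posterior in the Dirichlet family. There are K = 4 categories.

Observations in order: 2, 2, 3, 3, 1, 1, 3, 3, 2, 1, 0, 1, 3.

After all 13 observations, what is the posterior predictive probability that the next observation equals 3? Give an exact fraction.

48/185

obs 1: x=2 → posterior Dirichlet(7, 10/3, 11/2, 3)
obs 2: x=2 → posterior Dirichlet(7, 10/3, 13/2, 3)
obs 3: x=3 → posterior Dirichlet(7, 10/3, 13/2, 4)
obs 4: x=3 → posterior Dirichlet(7, 10/3, 13/2, 5)
obs 5: x=1 → posterior Dirichlet(7, 13/3, 13/2, 5)
obs 6: x=1 → posterior Dirichlet(7, 16/3, 13/2, 5)
obs 7: x=3 → posterior Dirichlet(7, 16/3, 13/2, 6)
obs 8: x=3 → posterior Dirichlet(7, 16/3, 13/2, 7)
obs 9: x=2 → posterior Dirichlet(7, 16/3, 15/2, 7)
obs 10: x=1 → posterior Dirichlet(7, 19/3, 15/2, 7)
obs 11: x=0 → posterior Dirichlet(8, 19/3, 15/2, 7)
obs 12: x=1 → posterior Dirichlet(8, 22/3, 15/2, 7)
obs 13: x=3 → posterior Dirichlet(8, 22/3, 15/2, 8)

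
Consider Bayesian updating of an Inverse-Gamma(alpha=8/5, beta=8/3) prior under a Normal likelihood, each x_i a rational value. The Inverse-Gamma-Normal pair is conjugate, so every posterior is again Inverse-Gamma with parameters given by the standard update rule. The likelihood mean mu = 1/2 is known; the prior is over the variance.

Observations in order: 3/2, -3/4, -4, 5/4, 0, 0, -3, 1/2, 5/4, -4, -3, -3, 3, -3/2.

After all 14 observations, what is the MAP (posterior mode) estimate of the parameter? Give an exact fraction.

obs 1: x=3/2 → posterior Inverse-Gamma(21/10, 19/6)
obs 2: x=-3/4 → posterior Inverse-Gamma(13/5, 379/96)
obs 3: x=-4 → posterior Inverse-Gamma(31/10, 1351/96)
obs 4: x=5/4 → posterior Inverse-Gamma(18/5, 689/48)
obs 5: x=0 → posterior Inverse-Gamma(41/10, 695/48)
obs 6: x=0 → posterior Inverse-Gamma(23/5, 701/48)
obs 7: x=-3 → posterior Inverse-Gamma(51/10, 995/48)
obs 8: x=1/2 → posterior Inverse-Gamma(28/5, 995/48)
obs 9: x=5/4 → posterior Inverse-Gamma(61/10, 2017/96)
obs 10: x=-4 → posterior Inverse-Gamma(33/5, 2989/96)
obs 11: x=-3 → posterior Inverse-Gamma(71/10, 3577/96)
obs 12: x=-3 → posterior Inverse-Gamma(38/5, 4165/96)
obs 13: x=3 → posterior Inverse-Gamma(81/10, 4465/96)
obs 14: x=-3/2 → posterior Inverse-Gamma(43/5, 4657/96)

23285/4608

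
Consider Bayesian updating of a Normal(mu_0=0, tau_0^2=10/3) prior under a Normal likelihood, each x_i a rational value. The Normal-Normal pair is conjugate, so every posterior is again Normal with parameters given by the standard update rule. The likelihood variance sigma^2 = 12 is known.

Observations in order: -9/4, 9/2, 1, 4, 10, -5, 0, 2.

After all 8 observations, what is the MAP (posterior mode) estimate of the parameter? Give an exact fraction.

285/232

obs 1: x=-9/4 → posterior Normal(-45/92, 60/23)
obs 2: x=9/2 → posterior Normal(45/112, 15/7)
obs 3: x=1 → posterior Normal(65/132, 20/11)
obs 4: x=4 → posterior Normal(145/152, 30/19)
obs 5: x=10 → posterior Normal(345/172, 60/43)
obs 6: x=-5 → posterior Normal(245/192, 5/4)
obs 7: x=0 → posterior Normal(245/212, 60/53)
obs 8: x=2 → posterior Normal(285/232, 30/29)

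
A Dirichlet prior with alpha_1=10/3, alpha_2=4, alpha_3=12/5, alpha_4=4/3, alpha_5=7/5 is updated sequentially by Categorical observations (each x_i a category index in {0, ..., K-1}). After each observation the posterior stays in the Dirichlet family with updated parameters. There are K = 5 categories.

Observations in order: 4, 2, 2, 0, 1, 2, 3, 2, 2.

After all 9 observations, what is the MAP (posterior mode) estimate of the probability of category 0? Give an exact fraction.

50/247

obs 1: x=4 → posterior Dirichlet(10/3, 4, 12/5, 4/3, 12/5)
obs 2: x=2 → posterior Dirichlet(10/3, 4, 17/5, 4/3, 12/5)
obs 3: x=2 → posterior Dirichlet(10/3, 4, 22/5, 4/3, 12/5)
obs 4: x=0 → posterior Dirichlet(13/3, 4, 22/5, 4/3, 12/5)
obs 5: x=1 → posterior Dirichlet(13/3, 5, 22/5, 4/3, 12/5)
obs 6: x=2 → posterior Dirichlet(13/3, 5, 27/5, 4/3, 12/5)
obs 7: x=3 → posterior Dirichlet(13/3, 5, 27/5, 7/3, 12/5)
obs 8: x=2 → posterior Dirichlet(13/3, 5, 32/5, 7/3, 12/5)
obs 9: x=2 → posterior Dirichlet(13/3, 5, 37/5, 7/3, 12/5)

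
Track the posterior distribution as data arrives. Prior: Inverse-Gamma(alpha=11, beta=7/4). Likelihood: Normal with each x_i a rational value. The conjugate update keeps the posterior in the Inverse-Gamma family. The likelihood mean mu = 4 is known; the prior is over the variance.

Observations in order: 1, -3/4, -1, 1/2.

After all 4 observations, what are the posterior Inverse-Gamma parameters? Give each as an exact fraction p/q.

obs 1: x=1 → posterior Inverse-Gamma(23/2, 25/4)
obs 2: x=-3/4 → posterior Inverse-Gamma(12, 561/32)
obs 3: x=-1 → posterior Inverse-Gamma(25/2, 961/32)
obs 4: x=1/2 → posterior Inverse-Gamma(13, 1157/32)

alpha=13, beta=1157/32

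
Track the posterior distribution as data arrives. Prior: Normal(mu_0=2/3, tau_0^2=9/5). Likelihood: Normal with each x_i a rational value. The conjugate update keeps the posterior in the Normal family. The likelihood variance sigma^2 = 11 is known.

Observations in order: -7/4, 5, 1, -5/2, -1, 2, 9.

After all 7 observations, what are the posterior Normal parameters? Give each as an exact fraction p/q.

obs 1: x=-7/4 → posterior Normal(251/768, 99/64)
obs 2: x=5 → posterior Normal(791/876, 99/73)
obs 3: x=1 → posterior Normal(899/984, 99/82)
obs 4: x=-5/2 → posterior Normal(629/1092, 99/91)
obs 5: x=-1 → posterior Normal(521/1200, 99/100)
obs 6: x=2 → posterior Normal(737/1308, 99/109)
obs 7: x=9 → posterior Normal(1709/1416, 99/118)

mu_0=1709/1416, tau_0^2=99/118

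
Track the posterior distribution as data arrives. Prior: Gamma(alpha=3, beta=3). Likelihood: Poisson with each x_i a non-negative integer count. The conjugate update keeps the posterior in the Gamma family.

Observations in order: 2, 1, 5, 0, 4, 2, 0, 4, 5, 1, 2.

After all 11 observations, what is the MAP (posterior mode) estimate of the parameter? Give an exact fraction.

obs 1: x=2 → posterior Gamma(5, 4)
obs 2: x=1 → posterior Gamma(6, 5)
obs 3: x=5 → posterior Gamma(11, 6)
obs 4: x=0 → posterior Gamma(11, 7)
obs 5: x=4 → posterior Gamma(15, 8)
obs 6: x=2 → posterior Gamma(17, 9)
obs 7: x=0 → posterior Gamma(17, 10)
obs 8: x=4 → posterior Gamma(21, 11)
obs 9: x=5 → posterior Gamma(26, 12)
obs 10: x=1 → posterior Gamma(27, 13)
obs 11: x=2 → posterior Gamma(29, 14)

2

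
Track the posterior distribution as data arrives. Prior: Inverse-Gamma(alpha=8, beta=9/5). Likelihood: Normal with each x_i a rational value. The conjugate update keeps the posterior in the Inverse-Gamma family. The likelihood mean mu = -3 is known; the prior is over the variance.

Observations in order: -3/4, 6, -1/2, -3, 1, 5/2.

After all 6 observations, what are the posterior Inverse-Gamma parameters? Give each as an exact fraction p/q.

obs 1: x=-3/4 → posterior Inverse-Gamma(17/2, 693/160)
obs 2: x=6 → posterior Inverse-Gamma(9, 7173/160)
obs 3: x=-1/2 → posterior Inverse-Gamma(19/2, 7673/160)
obs 4: x=-3 → posterior Inverse-Gamma(10, 7673/160)
obs 5: x=1 → posterior Inverse-Gamma(21/2, 8953/160)
obs 6: x=5/2 → posterior Inverse-Gamma(11, 11373/160)

alpha=11, beta=11373/160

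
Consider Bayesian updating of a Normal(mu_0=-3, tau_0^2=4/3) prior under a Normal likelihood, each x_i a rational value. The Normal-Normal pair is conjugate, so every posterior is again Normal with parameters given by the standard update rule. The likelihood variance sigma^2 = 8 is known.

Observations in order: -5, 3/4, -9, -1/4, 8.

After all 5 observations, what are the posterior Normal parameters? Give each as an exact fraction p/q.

obs 1: x=-5 → posterior Normal(-23/7, 8/7)
obs 2: x=3/4 → posterior Normal(-89/32, 1)
obs 3: x=-9 → posterior Normal(-125/36, 8/9)
obs 4: x=-1/4 → posterior Normal(-63/20, 4/5)
obs 5: x=8 → posterior Normal(-47/22, 8/11)

mu_0=-47/22, tau_0^2=8/11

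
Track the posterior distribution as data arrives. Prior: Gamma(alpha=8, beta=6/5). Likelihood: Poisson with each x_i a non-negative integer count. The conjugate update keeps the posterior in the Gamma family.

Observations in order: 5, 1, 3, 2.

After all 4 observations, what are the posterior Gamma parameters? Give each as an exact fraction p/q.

obs 1: x=5 → posterior Gamma(13, 11/5)
obs 2: x=1 → posterior Gamma(14, 16/5)
obs 3: x=3 → posterior Gamma(17, 21/5)
obs 4: x=2 → posterior Gamma(19, 26/5)

alpha=19, beta=26/5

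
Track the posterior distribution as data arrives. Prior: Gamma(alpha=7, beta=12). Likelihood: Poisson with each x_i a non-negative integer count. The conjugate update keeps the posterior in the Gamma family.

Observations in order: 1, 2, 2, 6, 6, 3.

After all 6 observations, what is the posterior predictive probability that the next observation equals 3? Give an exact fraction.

28518467285198697815512728703680380928/230466617897195215045509519405933293401

obs 1: x=1 → posterior Gamma(8, 13)
obs 2: x=2 → posterior Gamma(10, 14)
obs 3: x=2 → posterior Gamma(12, 15)
obs 4: x=6 → posterior Gamma(18, 16)
obs 5: x=6 → posterior Gamma(24, 17)
obs 6: x=3 → posterior Gamma(27, 18)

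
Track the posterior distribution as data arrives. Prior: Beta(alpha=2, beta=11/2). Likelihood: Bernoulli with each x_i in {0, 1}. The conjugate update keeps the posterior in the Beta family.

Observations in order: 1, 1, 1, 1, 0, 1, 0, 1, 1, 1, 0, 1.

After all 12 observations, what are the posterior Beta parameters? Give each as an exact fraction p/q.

alpha=11, beta=17/2

obs 1: x=1 → posterior Beta(3, 11/2)
obs 2: x=1 → posterior Beta(4, 11/2)
obs 3: x=1 → posterior Beta(5, 11/2)
obs 4: x=1 → posterior Beta(6, 11/2)
obs 5: x=0 → posterior Beta(6, 13/2)
obs 6: x=1 → posterior Beta(7, 13/2)
obs 7: x=0 → posterior Beta(7, 15/2)
obs 8: x=1 → posterior Beta(8, 15/2)
obs 9: x=1 → posterior Beta(9, 15/2)
obs 10: x=1 → posterior Beta(10, 15/2)
obs 11: x=0 → posterior Beta(10, 17/2)
obs 12: x=1 → posterior Beta(11, 17/2)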